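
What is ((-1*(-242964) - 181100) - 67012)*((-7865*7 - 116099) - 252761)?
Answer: 2182314420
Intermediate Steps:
((-1*(-242964) - 181100) - 67012)*((-7865*7 - 116099) - 252761) = ((242964 - 181100) - 67012)*((-55055 - 116099) - 252761) = (61864 - 67012)*(-171154 - 252761) = -5148*(-423915) = 2182314420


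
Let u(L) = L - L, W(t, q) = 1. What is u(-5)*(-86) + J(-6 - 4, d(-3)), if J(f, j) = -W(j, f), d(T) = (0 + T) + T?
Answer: -1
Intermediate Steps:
u(L) = 0
d(T) = 2*T (d(T) = T + T = 2*T)
J(f, j) = -1 (J(f, j) = -1*1 = -1)
u(-5)*(-86) + J(-6 - 4, d(-3)) = 0*(-86) - 1 = 0 - 1 = -1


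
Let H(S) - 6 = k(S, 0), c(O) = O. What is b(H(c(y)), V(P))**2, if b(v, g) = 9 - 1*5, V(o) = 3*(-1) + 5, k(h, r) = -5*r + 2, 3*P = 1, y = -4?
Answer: 16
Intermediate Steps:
P = 1/3 (P = (1/3)*1 = 1/3 ≈ 0.33333)
k(h, r) = 2 - 5*r
H(S) = 8 (H(S) = 6 + (2 - 5*0) = 6 + (2 + 0) = 6 + 2 = 8)
V(o) = 2 (V(o) = -3 + 5 = 2)
b(v, g) = 4 (b(v, g) = 9 - 5 = 4)
b(H(c(y)), V(P))**2 = 4**2 = 16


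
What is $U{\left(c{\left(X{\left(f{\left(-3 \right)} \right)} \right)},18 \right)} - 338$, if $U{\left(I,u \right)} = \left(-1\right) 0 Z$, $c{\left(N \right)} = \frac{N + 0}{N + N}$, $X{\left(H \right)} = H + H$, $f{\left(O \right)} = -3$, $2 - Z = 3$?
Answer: $-338$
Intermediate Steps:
$Z = -1$ ($Z = 2 - 3 = -1$)
$X{\left(H \right)} = 2 H$
$c{\left(N \right)} = \frac{1}{2}$ ($c{\left(N \right)} = \frac{N}{2 N} = N \frac{1}{2 N} = \frac{1}{2}$)
$U{\left(I,u \right)} = 0$ ($U{\left(I,u \right)} = \left(-1\right) 0 \left(-1\right) = 0 \left(-1\right) = 0$)
$U{\left(c{\left(X{\left(f{\left(-3 \right)} \right)} \right)},18 \right)} - 338 = 0 - 338 = -338$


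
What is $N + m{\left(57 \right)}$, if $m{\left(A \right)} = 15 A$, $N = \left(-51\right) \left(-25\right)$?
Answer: $2130$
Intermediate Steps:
$N = 1275$
$N + m{\left(57 \right)} = 1275 + 15 \cdot 57 = 1275 + 855 = 2130$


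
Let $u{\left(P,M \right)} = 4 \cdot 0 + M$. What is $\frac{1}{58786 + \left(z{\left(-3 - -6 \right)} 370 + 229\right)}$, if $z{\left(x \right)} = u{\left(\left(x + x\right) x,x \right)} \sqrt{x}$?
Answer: $\frac{319}{18805805} - \frac{6 \sqrt{3}}{18805805} \approx 1.641 \cdot 10^{-5}$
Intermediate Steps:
$u{\left(P,M \right)} = M$ ($u{\left(P,M \right)} = 0 + M = M$)
$z{\left(x \right)} = x^{\frac{3}{2}}$ ($z{\left(x \right)} = x \sqrt{x} = x^{\frac{3}{2}}$)
$\frac{1}{58786 + \left(z{\left(-3 - -6 \right)} 370 + 229\right)} = \frac{1}{58786 + \left(\left(-3 - -6\right)^{\frac{3}{2}} \cdot 370 + 229\right)} = \frac{1}{58786 + \left(\left(-3 + 6\right)^{\frac{3}{2}} \cdot 370 + 229\right)} = \frac{1}{58786 + \left(3^{\frac{3}{2}} \cdot 370 + 229\right)} = \frac{1}{58786 + \left(3 \sqrt{3} \cdot 370 + 229\right)} = \frac{1}{58786 + \left(1110 \sqrt{3} + 229\right)} = \frac{1}{58786 + \left(229 + 1110 \sqrt{3}\right)} = \frac{1}{59015 + 1110 \sqrt{3}}$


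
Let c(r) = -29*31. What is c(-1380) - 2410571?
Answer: -2411470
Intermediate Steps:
c(r) = -899
c(-1380) - 2410571 = -899 - 2410571 = -2411470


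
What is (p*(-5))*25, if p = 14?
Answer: -1750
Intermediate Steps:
(p*(-5))*25 = (14*(-5))*25 = -70*25 = -1750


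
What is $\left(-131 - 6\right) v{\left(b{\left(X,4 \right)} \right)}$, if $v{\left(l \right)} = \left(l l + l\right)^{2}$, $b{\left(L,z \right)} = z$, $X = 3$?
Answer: $-54800$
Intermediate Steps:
$v{\left(l \right)} = \left(l + l^{2}\right)^{2}$ ($v{\left(l \right)} = \left(l^{2} + l\right)^{2} = \left(l + l^{2}\right)^{2}$)
$\left(-131 - 6\right) v{\left(b{\left(X,4 \right)} \right)} = \left(-131 - 6\right) 4^{2} \left(1 + 4\right)^{2} = - 137 \cdot 16 \cdot 5^{2} = - 137 \cdot 16 \cdot 25 = \left(-137\right) 400 = -54800$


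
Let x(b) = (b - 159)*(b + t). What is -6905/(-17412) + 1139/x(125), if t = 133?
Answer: 33283/124786 ≈ 0.26672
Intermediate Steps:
x(b) = (-159 + b)*(133 + b) (x(b) = (b - 159)*(b + 133) = (-159 + b)*(133 + b))
-6905/(-17412) + 1139/x(125) = -6905/(-17412) + 1139/(-21147 + 125² - 26*125) = -6905*(-1/17412) + 1139/(-21147 + 15625 - 3250) = 6905/17412 + 1139/(-8772) = 6905/17412 + 1139*(-1/8772) = 6905/17412 - 67/516 = 33283/124786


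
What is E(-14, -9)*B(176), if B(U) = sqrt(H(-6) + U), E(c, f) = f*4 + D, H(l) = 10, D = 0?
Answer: -36*sqrt(186) ≈ -490.97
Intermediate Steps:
E(c, f) = 4*f (E(c, f) = f*4 + 0 = 4*f + 0 = 4*f)
B(U) = sqrt(10 + U)
E(-14, -9)*B(176) = (4*(-9))*sqrt(10 + 176) = -36*sqrt(186)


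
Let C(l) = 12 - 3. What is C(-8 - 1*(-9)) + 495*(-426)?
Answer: -210861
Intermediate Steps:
C(l) = 9
C(-8 - 1*(-9)) + 495*(-426) = 9 + 495*(-426) = 9 - 210870 = -210861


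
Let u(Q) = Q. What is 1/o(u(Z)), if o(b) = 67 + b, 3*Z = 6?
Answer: 1/69 ≈ 0.014493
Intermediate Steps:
Z = 2 (Z = (⅓)*6 = 2)
1/o(u(Z)) = 1/(67 + 2) = 1/69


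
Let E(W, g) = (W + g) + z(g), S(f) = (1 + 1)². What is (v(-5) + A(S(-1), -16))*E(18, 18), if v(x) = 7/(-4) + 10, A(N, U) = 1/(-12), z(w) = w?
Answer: 441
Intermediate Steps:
S(f) = 4 (S(f) = 2² = 4)
E(W, g) = W + 2*g (E(W, g) = (W + g) + g = W + 2*g)
A(N, U) = -1/12
v(x) = 33/4 (v(x) = 7*(-¼) + 10 = -7/4 + 10 = 33/4)
(v(-5) + A(S(-1), -16))*E(18, 18) = (33/4 - 1/12)*(18 + 2*18) = 49*(18 + 36)/6 = (49/6)*54 = 441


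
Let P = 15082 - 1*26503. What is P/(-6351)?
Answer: 3807/2117 ≈ 1.7983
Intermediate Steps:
P = -11421 (P = 15082 - 26503 = -11421)
P/(-6351) = -11421/(-6351) = -11421*(-1/6351) = 3807/2117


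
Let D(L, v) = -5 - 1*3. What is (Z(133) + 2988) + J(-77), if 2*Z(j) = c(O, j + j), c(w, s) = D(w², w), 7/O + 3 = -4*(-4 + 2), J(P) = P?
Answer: 2907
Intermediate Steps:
O = 7/5 (O = 7/(-3 - 4*(-4 + 2)) = 7/(-3 - 4*(-2)) = 7/(-3 + 8) = 7/5 ≈ 1.4000)
D(L, v) = -8 (D(L, v) = -5 - 3 = -8)
c(w, s) = -8
Z(j) = -4 (Z(j) = (½)*(-8) = -4)
(Z(133) + 2988) + J(-77) = (-4 + 2988) - 77 = 2984 - 77 = 2907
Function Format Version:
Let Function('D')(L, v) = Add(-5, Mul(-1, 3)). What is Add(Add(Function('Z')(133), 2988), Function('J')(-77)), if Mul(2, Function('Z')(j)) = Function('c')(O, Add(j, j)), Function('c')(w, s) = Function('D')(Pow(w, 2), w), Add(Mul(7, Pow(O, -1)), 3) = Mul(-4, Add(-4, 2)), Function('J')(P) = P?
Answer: 2907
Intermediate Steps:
O = Rational(7, 5) (O = Mul(7, Pow(Add(-3, Mul(-4, Add(-4, 2))), -1)) = Mul(7, Pow(Add(-3, Mul(-4, -2)), -1)) = Mul(7, Pow(Add(-3, 8), -1)) = Mul(7, Pow(5, -1)) = Mul(7, Rational(1, 5)) = Rational(7, 5) ≈ 1.4000)
Function('D')(L, v) = -8 (Function('D')(L, v) = Add(-5, -3) = -8)
Function('c')(w, s) = -8
Function('Z')(j) = -4 (Function('Z')(j) = Mul(Rational(1, 2), -8) = -4)
Add(Add(Function('Z')(133), 2988), Function('J')(-77)) = Add(Add(-4, 2988), -77) = Add(2984, -77) = 2907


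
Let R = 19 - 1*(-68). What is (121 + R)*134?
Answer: 27872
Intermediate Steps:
R = 87 (R = 19 + 68 = 87)
(121 + R)*134 = (121 + 87)*134 = 208*134 = 27872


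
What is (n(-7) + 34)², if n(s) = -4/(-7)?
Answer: 58564/49 ≈ 1195.2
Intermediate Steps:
n(s) = 4/7 (n(s) = -4*(-⅐) = 4/7)
(n(-7) + 34)² = (4/7 + 34)² = (242/7)² = 58564/49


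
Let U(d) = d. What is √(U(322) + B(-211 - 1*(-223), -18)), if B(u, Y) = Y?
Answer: 4*√19 ≈ 17.436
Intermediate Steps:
√(U(322) + B(-211 - 1*(-223), -18)) = √(322 - 18) = √304 = 4*√19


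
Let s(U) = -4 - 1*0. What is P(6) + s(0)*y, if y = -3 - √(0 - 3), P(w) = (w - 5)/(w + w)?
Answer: 145/12 + 4*I*√3 ≈ 12.083 + 6.9282*I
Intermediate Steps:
s(U) = -4 (s(U) = -4 + 0 = -4)
P(w) = (-5 + w)/(2*w) (P(w) = (-5 + w)/((2*w)) = (-5 + w)*(1/(2*w)) = (-5 + w)/(2*w))
y = -3 - I*√3 (y = -3 - √(-3) = -3 - I*√3 ≈ -3.0 - 1.732*I)
P(6) + s(0)*y = (½)*(-5 + 6)/6 - 4*(-3 - I*√3) = (½)*(⅙)*1 + (12 + 4*I*√3) = 1/12 + (12 + 4*I*√3) = 145/12 + 4*I*√3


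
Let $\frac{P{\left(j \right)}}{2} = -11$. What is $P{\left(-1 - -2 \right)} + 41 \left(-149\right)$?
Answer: $-6131$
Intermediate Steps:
$P{\left(j \right)} = -22$ ($P{\left(j \right)} = 2 \left(-11\right) = -22$)
$P{\left(-1 - -2 \right)} + 41 \left(-149\right) = -22 + 41 \left(-149\right) = -22 - 6109 = -6131$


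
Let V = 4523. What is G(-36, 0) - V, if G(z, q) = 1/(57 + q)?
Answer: -257810/57 ≈ -4523.0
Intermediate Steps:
G(-36, 0) - V = 1/(57 + 0) - 1*4523 = 1/57 - 4523 = -257810/57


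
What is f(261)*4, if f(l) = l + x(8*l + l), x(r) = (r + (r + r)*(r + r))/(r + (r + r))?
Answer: 40720/3 ≈ 13573.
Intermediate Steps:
x(r) = (r + 4*r²)/(3*r) (x(r) = (r + (2*r)*(2*r))/(r + 2*r) = (r + 4*r²)/((3*r)) = (r + 4*r²)*(1/(3*r)) = (r + 4*r²)/(3*r))
f(l) = ⅓ + 13*l (f(l) = l + (⅓ + 4*(8*l + l)/3) = l + (⅓ + 4*(9*l)/3) = l + (⅓ + 12*l) = ⅓ + 13*l)
f(261)*4 = (⅓ + 13*261)*4 = (⅓ + 3393)*4 = (10180/3)*4 = 40720/3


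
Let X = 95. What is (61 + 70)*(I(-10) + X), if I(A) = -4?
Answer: 11921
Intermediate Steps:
(61 + 70)*(I(-10) + X) = (61 + 70)*(-4 + 95) = 131*91 = 11921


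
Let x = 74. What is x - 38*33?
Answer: -1180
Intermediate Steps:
x - 38*33 = 74 - 38*33 = 74 - 1254 = -1180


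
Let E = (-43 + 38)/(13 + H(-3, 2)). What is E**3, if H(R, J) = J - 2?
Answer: -125/2197 ≈ -0.056896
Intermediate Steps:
H(R, J) = -2 + J
E = -5/13 (E = (-43 + 38)/(13 + (-2 + 2)) = -5/(13 + 0) = -5/13 ≈ -0.38462)
E**3 = (-5/13)**3 = -125/2197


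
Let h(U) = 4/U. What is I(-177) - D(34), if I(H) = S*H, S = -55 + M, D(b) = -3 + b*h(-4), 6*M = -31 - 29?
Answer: 11542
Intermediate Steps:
M = -10 (M = (-31 - 29)/6 = (1/6)*(-60) = -10)
D(b) = -3 - b (D(b) = -3 + b*(4/(-4)) = -3 + b*(4*(-1/4)) = -3 + b*(-1) = -3 - b)
S = -65 (S = -55 - 10 = -65)
I(H) = -65*H
I(-177) - D(34) = -65*(-177) - (-3 - 1*34) = 11505 - (-3 - 34) = 11505 - 1*(-37) = 11505 + 37 = 11542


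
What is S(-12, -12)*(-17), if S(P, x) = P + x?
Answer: 408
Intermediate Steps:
S(-12, -12)*(-17) = (-12 - 12)*(-17) = -24*(-17) = 408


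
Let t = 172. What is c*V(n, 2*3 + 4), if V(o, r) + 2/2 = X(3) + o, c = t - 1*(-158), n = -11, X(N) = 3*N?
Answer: -990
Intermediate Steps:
c = 330 (c = 172 - 1*(-158) = 172 + 158 = 330)
V(o, r) = 8 + o (V(o, r) = -1 + (3*3 + o) = -1 + (9 + o) = 8 + o)
c*V(n, 2*3 + 4) = 330*(8 - 11) = 330*(-3) = -990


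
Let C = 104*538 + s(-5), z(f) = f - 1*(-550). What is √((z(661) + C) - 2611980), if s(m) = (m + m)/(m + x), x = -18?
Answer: I*√1351497963/23 ≈ 1598.4*I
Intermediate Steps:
s(m) = 2*m/(-18 + m) (s(m) = (m + m)/(m - 18) = (2*m)/(-18 + m) = 2*m/(-18 + m))
z(f) = 550 + f (z(f) = f + 550 = 550 + f)
C = 1286906/23 (C = 104*538 + 2*(-5)/(-18 - 5) = 55952 + 2*(-5)/(-23) = 55952 + 2*(-5)*(-1/23) = 55952 + 10/23 = 1286906/23 ≈ 55952.)
√((z(661) + C) - 2611980) = √(((550 + 661) + 1286906/23) - 2611980) = √((1211 + 1286906/23) - 2611980) = √(1314759/23 - 2611980) = √(-58760781/23) = I*√1351497963/23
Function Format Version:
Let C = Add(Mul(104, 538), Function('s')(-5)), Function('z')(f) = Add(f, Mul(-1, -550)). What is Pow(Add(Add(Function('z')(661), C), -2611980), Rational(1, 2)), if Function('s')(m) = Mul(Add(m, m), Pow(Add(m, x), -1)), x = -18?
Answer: Mul(Rational(1, 23), I, Pow(1351497963, Rational(1, 2))) ≈ Mul(1598.4, I)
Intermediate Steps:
Function('s')(m) = Mul(2, m, Pow(Add(-18, m), -1)) (Function('s')(m) = Mul(Add(m, m), Pow(Add(m, -18), -1)) = Mul(Mul(2, m), Pow(Add(-18, m), -1)) = Mul(2, m, Pow(Add(-18, m), -1)))
Function('z')(f) = Add(550, f) (Function('z')(f) = Add(f, 550) = Add(550, f))
C = Rational(1286906, 23) (C = Add(Mul(104, 538), Mul(2, -5, Pow(Add(-18, -5), -1))) = Add(55952, Mul(2, -5, Pow(-23, -1))) = Add(55952, Mul(2, -5, Rational(-1, 23))) = Add(55952, Rational(10, 23)) = Rational(1286906, 23) ≈ 55952.)
Pow(Add(Add(Function('z')(661), C), -2611980), Rational(1, 2)) = Pow(Add(Add(Add(550, 661), Rational(1286906, 23)), -2611980), Rational(1, 2)) = Pow(Add(Add(1211, Rational(1286906, 23)), -2611980), Rational(1, 2)) = Pow(Add(Rational(1314759, 23), -2611980), Rational(1, 2)) = Pow(Rational(-58760781, 23), Rational(1, 2)) = Mul(Rational(1, 23), I, Pow(1351497963, Rational(1, 2)))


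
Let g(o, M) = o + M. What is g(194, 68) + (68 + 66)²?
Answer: 18218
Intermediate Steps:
g(o, M) = M + o
g(194, 68) + (68 + 66)² = (68 + 194) + (68 + 66)² = 262 + 134² = 262 + 17956 = 18218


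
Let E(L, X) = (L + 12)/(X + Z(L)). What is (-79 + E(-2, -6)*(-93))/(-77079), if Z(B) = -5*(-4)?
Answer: 1018/539553 ≈ 0.0018867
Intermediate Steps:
Z(B) = 20
E(L, X) = (12 + L)/(20 + X) (E(L, X) = (L + 12)/(X + 20) = (12 + L)/(20 + X))
(-79 + E(-2, -6)*(-93))/(-77079) = (-79 + ((12 - 2)/(20 - 6))*(-93))/(-77079) = (-79 + (10/14)*(-93))*(-1/77079) = (-79 + ((1/14)*10)*(-93))*(-1/77079) = (-79 + (5/7)*(-93))*(-1/77079) = (-79 - 465/7)*(-1/77079) = -1018/7*(-1/77079) = 1018/539553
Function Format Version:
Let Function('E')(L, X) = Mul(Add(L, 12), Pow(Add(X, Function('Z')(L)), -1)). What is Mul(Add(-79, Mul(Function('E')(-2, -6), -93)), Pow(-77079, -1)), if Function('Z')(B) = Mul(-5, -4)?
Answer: Rational(1018, 539553) ≈ 0.0018867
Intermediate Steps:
Function('Z')(B) = 20
Function('E')(L, X) = Mul(Pow(Add(20, X), -1), Add(12, L)) (Function('E')(L, X) = Mul(Add(L, 12), Pow(Add(X, 20), -1)) = Mul(Add(12, L), Pow(Add(20, X), -1)) = Mul(Pow(Add(20, X), -1), Add(12, L)))
Mul(Add(-79, Mul(Function('E')(-2, -6), -93)), Pow(-77079, -1)) = Mul(Add(-79, Mul(Mul(Pow(Add(20, -6), -1), Add(12, -2)), -93)), Pow(-77079, -1)) = Mul(Add(-79, Mul(Mul(Pow(14, -1), 10), -93)), Rational(-1, 77079)) = Mul(Add(-79, Mul(Mul(Rational(1, 14), 10), -93)), Rational(-1, 77079)) = Mul(Add(-79, Mul(Rational(5, 7), -93)), Rational(-1, 77079)) = Mul(Add(-79, Rational(-465, 7)), Rational(-1, 77079)) = Mul(Rational(-1018, 7), Rational(-1, 77079)) = Rational(1018, 539553)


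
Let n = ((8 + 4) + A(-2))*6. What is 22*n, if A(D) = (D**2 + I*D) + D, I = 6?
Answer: 264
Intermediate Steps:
A(D) = D**2 + 7*D (A(D) = (D**2 + 6*D) + D = D**2 + 7*D)
n = 12 (n = ((8 + 4) - 2*(7 - 2))*6 = (12 - 2*5)*6 = (12 - 10)*6 = 2*6 = 12)
22*n = 22*12 = 264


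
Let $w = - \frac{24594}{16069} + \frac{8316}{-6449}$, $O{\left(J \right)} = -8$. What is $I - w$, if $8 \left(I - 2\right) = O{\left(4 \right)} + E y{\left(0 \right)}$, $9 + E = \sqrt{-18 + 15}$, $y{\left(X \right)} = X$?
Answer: $\frac{395865491}{103628981} \approx 3.82$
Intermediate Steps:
$w = - \frac{292236510}{103628981}$ ($w = \left(-24594\right) \frac{1}{16069} + 8316 \left(- \frac{1}{6449}\right) = - \frac{24594}{16069} - \frac{8316}{6449} = - \frac{292236510}{103628981} \approx -2.82$)
$E = -9 + i \sqrt{3}$ ($E = -9 + \sqrt{-18 + 15} = -9 + \sqrt{-3} = -9 + i \sqrt{3} \approx -9.0 + 1.732 i$)
$I = 1$ ($I = 2 + \frac{-8 + \left(-9 + i \sqrt{3}\right) 0}{8} = 2 + \frac{-8 + 0}{8} = 2 + \frac{1}{8} \left(-8\right) = 2 - 1 = 1$)
$I - w = 1 - - \frac{292236510}{103628981} = 1 + \frac{292236510}{103628981} = \frac{395865491}{103628981}$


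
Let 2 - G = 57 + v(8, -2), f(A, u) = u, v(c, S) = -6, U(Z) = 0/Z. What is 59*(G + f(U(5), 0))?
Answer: -2891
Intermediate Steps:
U(Z) = 0
G = -49 (G = 2 - (57 - 6) = 2 - 1*51 = 2 - 51 = -49)
59*(G + f(U(5), 0)) = 59*(-49 + 0) = 59*(-49) = -2891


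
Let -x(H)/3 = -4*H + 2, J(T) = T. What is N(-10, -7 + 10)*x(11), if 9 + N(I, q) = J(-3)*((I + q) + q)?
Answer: 378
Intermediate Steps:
x(H) = -6 + 12*H (x(H) = -3*(-4*H + 2) = -3*(2 - 4*H) = -6 + 12*H)
N(I, q) = -9 - 6*q - 3*I (N(I, q) = -9 - 3*((I + q) + q) = -9 - 3*(I + 2*q) = -9 + (-6*q - 3*I) = -9 - 6*q - 3*I)
N(-10, -7 + 10)*x(11) = (-9 - 6*(-7 + 10) - 3*(-10))*(-6 + 12*11) = (-9 - 6*3 + 30)*(-6 + 132) = (-9 - 18 + 30)*126 = 3*126 = 378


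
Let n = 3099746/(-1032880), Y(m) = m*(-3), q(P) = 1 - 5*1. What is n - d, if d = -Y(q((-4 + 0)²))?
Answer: 4647407/516440 ≈ 8.9989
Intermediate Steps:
q(P) = -4 (q(P) = 1 - 5 = -4)
Y(m) = -3*m
d = -12 (d = -(-3)*(-4) = -1*12 = -12)
n = -1549873/516440 (n = 3099746*(-1/1032880) = -1549873/516440 ≈ -3.0011)
n - d = -1549873/516440 - 1*(-12) = -1549873/516440 + 12 = 4647407/516440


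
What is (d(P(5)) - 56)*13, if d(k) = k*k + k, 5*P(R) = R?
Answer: -702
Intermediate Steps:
P(R) = R/5
d(k) = k + k**2 (d(k) = k**2 + k = k + k**2)
(d(P(5)) - 56)*13 = (((1/5)*5)*(1 + (1/5)*5) - 56)*13 = (1*(1 + 1) - 56)*13 = (1*2 - 56)*13 = (2 - 56)*13 = -54*13 = -702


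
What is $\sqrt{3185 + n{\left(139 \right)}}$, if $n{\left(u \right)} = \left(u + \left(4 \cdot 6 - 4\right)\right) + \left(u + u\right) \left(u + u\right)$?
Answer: $2 \sqrt{20157} \approx 283.95$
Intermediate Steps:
$n{\left(u \right)} = 20 + u + 4 u^{2}$ ($n{\left(u \right)} = \left(u + \left(24 - 4\right)\right) + 2 u 2 u = \left(u + 20\right) + 4 u^{2} = \left(20 + u\right) + 4 u^{2} = 20 + u + 4 u^{2}$)
$\sqrt{3185 + n{\left(139 \right)}} = \sqrt{3185 + \left(20 + 139 + 4 \cdot 139^{2}\right)} = \sqrt{3185 + \left(20 + 139 + 4 \cdot 19321\right)} = \sqrt{3185 + \left(20 + 139 + 77284\right)} = \sqrt{3185 + 77443} = \sqrt{80628} = 2 \sqrt{20157}$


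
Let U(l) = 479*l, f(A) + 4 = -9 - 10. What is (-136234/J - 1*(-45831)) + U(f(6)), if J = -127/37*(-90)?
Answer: 196441681/5715 ≈ 34373.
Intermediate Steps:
f(A) = -23 (f(A) = -4 + (-9 - 10) = -4 - 19 = -23)
J = 11430/37 (J = -127*1/37*(-90) = -127/37*(-90) = 11430/37 ≈ 308.92)
(-136234/J - 1*(-45831)) + U(f(6)) = (-136234/11430/37 - 1*(-45831)) + 479*(-23) = (-136234*37/11430 + 45831) - 11017 = (-2520329/5715 + 45831) - 11017 = 259403836/5715 - 11017 = 196441681/5715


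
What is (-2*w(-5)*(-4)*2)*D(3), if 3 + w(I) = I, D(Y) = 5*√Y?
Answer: -640*√3 ≈ -1108.5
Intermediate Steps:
w(I) = -3 + I
(-2*w(-5)*(-4)*2)*D(3) = (-2*(-3 - 5)*(-4)*2)*(5*√3) = (-2*(-8*(-4))*2)*(5*√3) = (-64*2)*(5*√3) = (-2*64)*(5*√3) = -640*√3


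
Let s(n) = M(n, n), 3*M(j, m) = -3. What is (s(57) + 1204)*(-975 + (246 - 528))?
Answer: -1512171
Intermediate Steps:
M(j, m) = -1 (M(j, m) = (1/3)*(-3) = -1)
s(n) = -1
(s(57) + 1204)*(-975 + (246 - 528)) = (-1 + 1204)*(-975 + (246 - 528)) = 1203*(-975 - 282) = 1203*(-1257) = -1512171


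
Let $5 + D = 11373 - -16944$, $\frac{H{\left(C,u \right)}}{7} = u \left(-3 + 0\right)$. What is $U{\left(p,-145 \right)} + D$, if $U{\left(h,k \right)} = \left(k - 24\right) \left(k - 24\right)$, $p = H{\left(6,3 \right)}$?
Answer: $56873$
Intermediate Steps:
$H{\left(C,u \right)} = - 21 u$ ($H{\left(C,u \right)} = 7 u \left(-3 + 0\right) = 7 u \left(-3\right) = 7 \left(- 3 u\right) = - 21 u$)
$D = 28312$ ($D = -5 + \left(11373 - -16944\right) = -5 + \left(11373 + 16944\right) = -5 + 28317 = 28312$)
$p = -63$ ($p = \left(-21\right) 3 = -63$)
$U{\left(h,k \right)} = \left(-24 + k\right)^{2}$ ($U{\left(h,k \right)} = \left(-24 + k\right) \left(-24 + k\right) = \left(-24 + k\right)^{2}$)
$U{\left(p,-145 \right)} + D = \left(-24 - 145\right)^{2} + 28312 = \left(-169\right)^{2} + 28312 = 28561 + 28312 = 56873$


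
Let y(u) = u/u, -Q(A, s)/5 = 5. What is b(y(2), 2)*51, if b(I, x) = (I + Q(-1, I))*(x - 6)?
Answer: 4896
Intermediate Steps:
Q(A, s) = -25 (Q(A, s) = -5*5 = -25)
y(u) = 1
b(I, x) = (-25 + I)*(-6 + x) (b(I, x) = (I - 25)*(x - 6) = (-25 + I)*(-6 + x))
b(y(2), 2)*51 = (150 - 25*2 - 6*1 + 1*2)*51 = (150 - 50 - 6 + 2)*51 = 96*51 = 4896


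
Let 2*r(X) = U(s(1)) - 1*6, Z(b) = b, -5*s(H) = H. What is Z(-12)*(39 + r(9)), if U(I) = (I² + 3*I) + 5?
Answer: -11466/25 ≈ -458.64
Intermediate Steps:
s(H) = -H/5
U(I) = 5 + I² + 3*I
r(X) = -39/50 (r(X) = ((5 + (-⅕*1)² + 3*(-⅕*1)) - 1*6)/2 = ((5 + (-⅕)² + 3*(-⅕)) - 6)/2 = ((5 + 1/25 - ⅗) - 6)/2 = (111/25 - 6)/2 = (½)*(-39/25) = -39/50)
Z(-12)*(39 + r(9)) = -12*(39 - 39/50) = -12*1911/50 = -11466/25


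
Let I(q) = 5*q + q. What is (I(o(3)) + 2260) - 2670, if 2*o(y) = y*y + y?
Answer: -374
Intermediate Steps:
o(y) = y/2 + y²/2 (o(y) = (y*y + y)/2 = (y² + y)/2 = (y + y²)/2 = y/2 + y²/2)
I(q) = 6*q
(I(o(3)) + 2260) - 2670 = (6*((½)*3*(1 + 3)) + 2260) - 2670 = (6*((½)*3*4) + 2260) - 2670 = (6*6 + 2260) - 2670 = (36 + 2260) - 2670 = 2296 - 2670 = -374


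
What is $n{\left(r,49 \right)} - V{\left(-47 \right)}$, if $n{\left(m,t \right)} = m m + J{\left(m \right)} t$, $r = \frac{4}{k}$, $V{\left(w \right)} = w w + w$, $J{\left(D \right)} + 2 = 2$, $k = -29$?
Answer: $- \frac{1818226}{841} \approx -2162.0$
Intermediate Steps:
$J{\left(D \right)} = 0$ ($J{\left(D \right)} = -2 + 2 = 0$)
$V{\left(w \right)} = w + w^{2}$ ($V{\left(w \right)} = w^{2} + w = w + w^{2}$)
$r = - \frac{4}{29}$ ($r = \frac{4}{-29} = 4 \left(- \frac{1}{29}\right) = - \frac{4}{29} \approx -0.13793$)
$n{\left(m,t \right)} = m^{2}$ ($n{\left(m,t \right)} = m m + 0 t = m^{2} + 0 = m^{2}$)
$n{\left(r,49 \right)} - V{\left(-47 \right)} = \left(- \frac{4}{29}\right)^{2} - - 47 \left(1 - 47\right) = \frac{16}{841} - \left(-47\right) \left(-46\right) = \frac{16}{841} - 2162 = - \frac{1818226}{841}$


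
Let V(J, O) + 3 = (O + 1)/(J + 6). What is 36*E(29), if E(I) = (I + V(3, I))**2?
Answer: 30976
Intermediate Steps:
V(J, O) = -3 + (1 + O)/(6 + J) (V(J, O) = -3 + (O + 1)/(J + 6) = -3 + (1 + O)/(6 + J))
E(I) = (-26/9 + 10*I/9)**2 (E(I) = (I + (-17 + I - 3*3)/(6 + 3))**2 = (I + (-17 + I - 9)/9)**2 = (I + (-26 + I)/9)**2 = (I + (-26/9 + I/9))**2 = (-26/9 + 10*I/9)**2)
36*E(29) = 36*(4*(-13 + 5*29)**2/81) = 36*(4*(-13 + 145)**2/81) = 36*((4/81)*132**2) = 36*((4/81)*17424) = 36*(7744/9) = 30976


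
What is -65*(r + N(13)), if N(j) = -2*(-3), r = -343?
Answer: 21905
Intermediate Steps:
N(j) = 6
-65*(r + N(13)) = -65*(-343 + 6) = -65*(-337) = 21905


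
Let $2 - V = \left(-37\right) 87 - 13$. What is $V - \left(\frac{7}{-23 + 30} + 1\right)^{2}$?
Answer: $3230$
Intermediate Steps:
$V = 3234$ ($V = 2 - \left(\left(-37\right) 87 - 13\right) = 2 - \left(-3219 - 13\right) = 2 - -3232 = 2 + 3232 = 3234$)
$V - \left(\frac{7}{-23 + 30} + 1\right)^{2} = 3234 - \left(\frac{7}{-23 + 30} + 1\right)^{2} = 3234 - \left(\frac{7}{7} + 1\right)^{2} = 3234 - \left(7 \cdot \frac{1}{7} + 1\right)^{2} = 3234 - \left(1 + 1\right)^{2} = 3234 - 2^{2} = 3234 - 4 = 3230$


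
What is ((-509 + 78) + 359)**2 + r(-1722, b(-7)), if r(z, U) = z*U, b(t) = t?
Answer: 17238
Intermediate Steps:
r(z, U) = U*z
((-509 + 78) + 359)**2 + r(-1722, b(-7)) = ((-509 + 78) + 359)**2 - 7*(-1722) = (-431 + 359)**2 + 12054 = (-72)**2 + 12054 = 5184 + 12054 = 17238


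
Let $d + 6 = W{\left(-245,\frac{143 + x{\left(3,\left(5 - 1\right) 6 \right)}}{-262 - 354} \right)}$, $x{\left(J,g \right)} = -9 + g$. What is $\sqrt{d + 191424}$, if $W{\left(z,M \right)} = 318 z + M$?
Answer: $\frac{\sqrt{2691949645}}{154} \approx 336.91$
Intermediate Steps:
$W{\left(z,M \right)} = M + 318 z$
$d = - \frac{23998207}{308}$ ($d = -6 + \left(\frac{143 - \left(9 - \left(5 - 1\right) 6\right)}{-262 - 354} + 318 \left(-245\right)\right) = -6 - \left(77910 - \frac{143 + \left(-9 + 4 \cdot 6\right)}{-616}\right) = -6 - \left(77910 - \left(143 + \left(-9 + 24\right)\right) \left(- \frac{1}{616}\right)\right) = -6 - \left(77910 - \left(143 + 15\right) \left(- \frac{1}{616}\right)\right) = -6 + \left(158 \left(- \frac{1}{616}\right) - 77910\right) = -6 - \frac{23996359}{308} = - \frac{23998207}{308} \approx -77916.0$)
$\sqrt{d + 191424} = \sqrt{- \frac{23998207}{308} + 191424} = \sqrt{\frac{34960385}{308}} = \frac{\sqrt{2691949645}}{154}$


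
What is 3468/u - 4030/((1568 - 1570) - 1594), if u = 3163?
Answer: 9140909/2524074 ≈ 3.6215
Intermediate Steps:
3468/u - 4030/((1568 - 1570) - 1594) = 3468/3163 - 4030/((1568 - 1570) - 1594) = 3468*(1/3163) - 4030/(-2 - 1594) = 3468/3163 - 4030/(-1596) = 3468/3163 - 4030*(-1/1596) = 3468/3163 + 2015/798 = 9140909/2524074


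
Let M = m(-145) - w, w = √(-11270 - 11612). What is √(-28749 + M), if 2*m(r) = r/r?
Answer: √(-114994 - 4*I*√22882)/2 ≈ 0.44607 - 169.55*I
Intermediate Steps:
w = I*√22882 (w = √(-22882) = I*√22882 ≈ 151.27*I)
m(r) = ½ (m(r) = (r/r)/2 = (½)*1 = ½)
M = ½ - I*√22882 ≈ 0.5 - 151.27*I
√(-28749 + M) = √(-28749 + (½ - I*√22882)) = √(-57497/2 - I*√22882)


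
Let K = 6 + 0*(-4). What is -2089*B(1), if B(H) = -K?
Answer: 12534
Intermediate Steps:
K = 6 (K = 6 + 0 = 6)
B(H) = -6 (B(H) = -1*6 = -6)
-2089*B(1) = -2089*(-6) = 12534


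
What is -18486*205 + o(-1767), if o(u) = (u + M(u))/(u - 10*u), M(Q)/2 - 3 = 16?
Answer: -3171920401/837 ≈ -3.7896e+6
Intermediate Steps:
M(Q) = 38 (M(Q) = 6 + 2*16 = 6 + 32 = 38)
o(u) = -(38 + u)/(9*u) (o(u) = (u + 38)/(u - 10*u) = (38 + u)/((-9*u)) = (38 + u)*(-1/(9*u)) = -(38 + u)/(9*u))
-18486*205 + o(-1767) = -18486*205 + (⅑)*(-38 - 1*(-1767))/(-1767) = -3789630 + (⅑)*(-1/1767)*(-38 + 1767) = -3789630 + (⅑)*(-1/1767)*1729 = -3789630 - 91/837 = -3171920401/837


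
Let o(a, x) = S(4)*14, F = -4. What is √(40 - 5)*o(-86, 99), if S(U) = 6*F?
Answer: -336*√35 ≈ -1987.8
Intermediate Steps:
S(U) = -24 (S(U) = 6*(-4) = -24)
o(a, x) = -336 (o(a, x) = -24*14 = -336)
√(40 - 5)*o(-86, 99) = √(40 - 5)*(-336) = √35*(-336) = -336*√35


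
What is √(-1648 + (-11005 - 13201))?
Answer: I*√25854 ≈ 160.79*I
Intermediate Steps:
√(-1648 + (-11005 - 13201)) = √(-1648 - 24206) = √(-25854) = I*√25854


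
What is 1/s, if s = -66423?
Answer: -1/66423 ≈ -1.5055e-5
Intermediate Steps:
1/s = 1/(-66423) = -1/66423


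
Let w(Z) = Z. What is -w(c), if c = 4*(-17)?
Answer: 68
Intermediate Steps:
c = -68
-w(c) = -1*(-68) = 68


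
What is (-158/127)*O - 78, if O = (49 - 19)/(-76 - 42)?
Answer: -582084/7493 ≈ -77.684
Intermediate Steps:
O = -15/59 (O = 30/(-118) = 30*(-1/118) = -15/59 ≈ -0.25424)
(-158/127)*O - 78 = -158/127*(-15/59) - 78 = 2370/7493 - 78 = -582084/7493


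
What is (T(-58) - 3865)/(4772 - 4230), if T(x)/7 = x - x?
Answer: -3865/542 ≈ -7.1310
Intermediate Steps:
T(x) = 0 (T(x) = 7*(x - x) = 7*0 = 0)
(T(-58) - 3865)/(4772 - 4230) = (0 - 3865)/(4772 - 4230) = -3865/542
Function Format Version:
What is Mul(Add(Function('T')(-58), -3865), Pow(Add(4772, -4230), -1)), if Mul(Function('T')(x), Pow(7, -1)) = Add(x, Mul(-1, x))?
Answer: Rational(-3865, 542) ≈ -7.1310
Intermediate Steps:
Function('T')(x) = 0 (Function('T')(x) = Mul(7, Add(x, Mul(-1, x))) = Mul(7, 0) = 0)
Mul(Add(Function('T')(-58), -3865), Pow(Add(4772, -4230), -1)) = Mul(Add(0, -3865), Pow(Add(4772, -4230), -1)) = Mul(-3865, Pow(542, -1)) = Mul(-3865, Rational(1, 542)) = Rational(-3865, 542)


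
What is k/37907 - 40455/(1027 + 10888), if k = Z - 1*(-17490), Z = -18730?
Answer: -309660457/90332381 ≈ -3.4280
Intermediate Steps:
k = -1240 (k = -18730 - 1*(-17490) = -18730 + 17490 = -1240)
k/37907 - 40455/(1027 + 10888) = -1240/37907 - 40455/(1027 + 10888) = -1240*1/37907 - 40455/11915 = -1240/37907 - 40455*1/11915 = -1240/37907 - 8091/2383 = -309660457/90332381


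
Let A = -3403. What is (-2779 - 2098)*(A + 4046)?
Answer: -3135911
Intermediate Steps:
(-2779 - 2098)*(A + 4046) = (-2779 - 2098)*(-3403 + 4046) = -4877*643 = -3135911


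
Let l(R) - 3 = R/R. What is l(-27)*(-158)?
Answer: -632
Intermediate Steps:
l(R) = 4 (l(R) = 3 + R/R = 3 + 1 = 4)
l(-27)*(-158) = 4*(-158) = -632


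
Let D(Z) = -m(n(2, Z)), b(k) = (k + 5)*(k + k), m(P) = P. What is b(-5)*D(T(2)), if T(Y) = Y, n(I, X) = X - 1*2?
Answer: 0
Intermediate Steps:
n(I, X) = -2 + X (n(I, X) = X - 2 = -2 + X)
b(k) = 2*k*(5 + k) (b(k) = (5 + k)*(2*k) = 2*k*(5 + k))
D(Z) = 2 - Z (D(Z) = -(-2 + Z) = 2 - Z)
b(-5)*D(T(2)) = (2*(-5)*(5 - 5))*(2 - 1*2) = (2*(-5)*0)*(2 - 2) = 0*0 = 0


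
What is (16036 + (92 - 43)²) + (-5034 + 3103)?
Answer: 16506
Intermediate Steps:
(16036 + (92 - 43)²) + (-5034 + 3103) = (16036 + 49²) - 1931 = (16036 + 2401) - 1931 = 18437 - 1931 = 16506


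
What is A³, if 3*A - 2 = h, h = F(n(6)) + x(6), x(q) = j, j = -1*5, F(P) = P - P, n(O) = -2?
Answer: -1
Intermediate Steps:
F(P) = 0
j = -5
x(q) = -5
h = -5 (h = 0 - 5 = -5)
A = -1 (A = ⅔ + (⅓)*(-5) = ⅔ - 5/3 = -1)
A³ = (-1)³ = -1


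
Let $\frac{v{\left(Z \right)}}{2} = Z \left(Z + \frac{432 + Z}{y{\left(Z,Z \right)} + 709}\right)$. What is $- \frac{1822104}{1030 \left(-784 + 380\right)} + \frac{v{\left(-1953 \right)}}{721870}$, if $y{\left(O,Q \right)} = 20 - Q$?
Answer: $\frac{3345483053511}{223786485578} \approx 14.949$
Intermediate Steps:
$v{\left(Z \right)} = 2 Z \left(Z + \frac{432 + Z}{729 - Z}\right)$ ($v{\left(Z \right)} = 2 Z \left(Z + \frac{432 + Z}{\left(20 - Z\right) + 709}\right) = 2 Z \left(Z + \frac{432 + Z}{729 - Z}\right)$)
$- \frac{1822104}{1030 \left(-784 + 380\right)} + \frac{v{\left(-1953 \right)}}{721870} = - \frac{1822104}{1030 \left(-784 + 380\right)} + \frac{2 \left(-1953\right) \frac{1}{-729 - 1953} \left(-432 + \left(-1953\right)^{2} - -1425690\right)}{721870} = - \frac{1822104}{1030 \left(-404\right)} + 2 \left(-1953\right) \frac{1}{-2682} \left(-432 + 3814209 + 1425690\right) \frac{1}{721870} = - \frac{1822104}{-416120} + 2 \left(-1953\right) \left(- \frac{1}{2682}\right) 5239467 \cdot \frac{1}{721870} = \left(-1822104\right) \left(- \frac{1}{416120}\right) + \frac{1136964339}{149} \cdot \frac{1}{721870} = \frac{227763}{52015} + \frac{1136964339}{107558630} = \frac{3345483053511}{223786485578}$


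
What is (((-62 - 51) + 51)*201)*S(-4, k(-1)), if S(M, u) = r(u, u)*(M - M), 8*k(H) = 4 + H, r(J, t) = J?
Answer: 0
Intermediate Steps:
k(H) = ½ + H/8 (k(H) = (4 + H)/8 = ½ + H/8)
S(M, u) = 0 (S(M, u) = u*(M - M) = u*0 = 0)
(((-62 - 51) + 51)*201)*S(-4, k(-1)) = (((-62 - 51) + 51)*201)*0 = ((-113 + 51)*201)*0 = -62*201*0 = -12462*0 = 0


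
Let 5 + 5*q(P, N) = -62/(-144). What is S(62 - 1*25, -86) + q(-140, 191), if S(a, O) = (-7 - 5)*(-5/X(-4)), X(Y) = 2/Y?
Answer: -43529/360 ≈ -120.91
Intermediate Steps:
q(P, N) = -329/360 (q(P, N) = -1 + (-62/(-144))/5 = -1 + (-62*(-1/144))/5 = -1 + (1/5)*(31/72) = -1 + 31/360 = -329/360)
S(a, O) = -120 (S(a, O) = (-7 - 5)*(-5/(2/(-4))) = -(-60)/(2*(-1/4)) = -(-60)/(-1/2) = -(-60)*(-2) = -12*10 = -120)
S(62 - 1*25, -86) + q(-140, 191) = -120 - 329/360 = -43529/360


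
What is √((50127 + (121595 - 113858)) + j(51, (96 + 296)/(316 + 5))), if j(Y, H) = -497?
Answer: √57367 ≈ 239.51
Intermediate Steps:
√((50127 + (121595 - 113858)) + j(51, (96 + 296)/(316 + 5))) = √((50127 + (121595 - 113858)) - 497) = √((50127 + 7737) - 497) = √(57864 - 497) = √57367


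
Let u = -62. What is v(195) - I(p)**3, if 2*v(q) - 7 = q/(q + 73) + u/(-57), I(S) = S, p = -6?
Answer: 6733895/30552 ≈ 220.41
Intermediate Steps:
v(q) = 461/114 + q/(2*(73 + q)) (v(q) = 7/2 + (q/(q + 73) - 62/(-57))/2 = 7/2 + (q/(73 + q) - 62*(-1/57))/2 = 7/2 + (q/(73 + q) + 62/57)/2 = 7/2 + (62/57 + q/(73 + q))/2 = 7/2 + (31/57 + q/(2*(73 + q))) = 461/114 + q/(2*(73 + q)))
v(195) - I(p)**3 = (33653 + 518*195)/(114*(73 + 195)) - 1*(-6)**3 = (1/114)*(33653 + 101010)/268 - 1*(-216) = (1/114)*(1/268)*134663 + 216 = 134663/30552 + 216 = 6733895/30552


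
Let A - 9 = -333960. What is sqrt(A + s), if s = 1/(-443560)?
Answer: I*sqrt(16425836913659290)/221780 ≈ 577.88*I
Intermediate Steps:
A = -333951 (A = 9 - 333960 = -333951)
s = -1/443560 ≈ -2.2545e-6
sqrt(A + s) = sqrt(-333951 - 1/443560) = sqrt(-148127305561/443560) = I*sqrt(16425836913659290)/221780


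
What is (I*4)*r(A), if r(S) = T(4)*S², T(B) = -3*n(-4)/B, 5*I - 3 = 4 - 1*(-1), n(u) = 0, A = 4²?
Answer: 0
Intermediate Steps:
A = 16
I = 8/5 (I = ⅗ + (4 - 1*(-1))/5 = ⅗ + (4 + 1)/5 = ⅗ + (⅕)*5 = ⅗ + 1 = 8/5 ≈ 1.6000)
T(B) = 0 (T(B) = -0/B = -3*0 = 0)
r(S) = 0 (r(S) = 0*S² = 0)
(I*4)*r(A) = ((8/5)*4)*0 = (32/5)*0 = 0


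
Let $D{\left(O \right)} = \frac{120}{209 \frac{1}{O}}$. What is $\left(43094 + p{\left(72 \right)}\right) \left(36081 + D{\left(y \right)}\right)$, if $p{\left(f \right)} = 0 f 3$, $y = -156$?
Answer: $\frac{324162074646}{209} \approx 1.551 \cdot 10^{9}$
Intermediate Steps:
$D{\left(O \right)} = \frac{120 O}{209}$ ($D{\left(O \right)} = 120 \frac{O}{209} = \frac{120 O}{209}$)
$p{\left(f \right)} = 0$ ($p{\left(f \right)} = 0 \cdot 3 = 0$)
$\left(43094 + p{\left(72 \right)}\right) \left(36081 + D{\left(y \right)}\right) = \left(43094 + 0\right) \left(36081 + \frac{120}{209} \left(-156\right)\right) = 43094 \left(36081 - \frac{18720}{209}\right) = 43094 \cdot \frac{7522209}{209} = \frac{324162074646}{209}$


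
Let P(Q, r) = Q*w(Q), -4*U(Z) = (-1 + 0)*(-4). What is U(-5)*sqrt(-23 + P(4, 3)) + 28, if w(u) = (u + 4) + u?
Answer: 23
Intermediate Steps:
U(Z) = -1 (U(Z) = -(-1 + 0)*(-4)/4 = -(-1)*(-4)/4 = -1/4*4 = -1)
w(u) = 4 + 2*u (w(u) = (4 + u) + u = 4 + 2*u)
P(Q, r) = Q*(4 + 2*Q)
U(-5)*sqrt(-23 + P(4, 3)) + 28 = -sqrt(-23 + 2*4*(2 + 4)) + 28 = -sqrt(-23 + 2*4*6) + 28 = -sqrt(-23 + 48) + 28 = -sqrt(25) + 28 = -1*5 + 28 = -5 + 28 = 23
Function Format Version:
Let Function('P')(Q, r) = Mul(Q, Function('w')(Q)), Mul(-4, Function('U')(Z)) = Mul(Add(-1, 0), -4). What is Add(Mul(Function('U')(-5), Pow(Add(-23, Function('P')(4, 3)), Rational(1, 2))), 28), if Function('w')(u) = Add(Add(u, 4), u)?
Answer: 23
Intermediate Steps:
Function('U')(Z) = -1 (Function('U')(Z) = Mul(Rational(-1, 4), Mul(Add(-1, 0), -4)) = Mul(Rational(-1, 4), Mul(-1, -4)) = Mul(Rational(-1, 4), 4) = -1)
Function('w')(u) = Add(4, Mul(2, u)) (Function('w')(u) = Add(Add(4, u), u) = Add(4, Mul(2, u)))
Function('P')(Q, r) = Mul(Q, Add(4, Mul(2, Q)))
Add(Mul(Function('U')(-5), Pow(Add(-23, Function('P')(4, 3)), Rational(1, 2))), 28) = Add(Mul(-1, Pow(Add(-23, Mul(2, 4, Add(2, 4))), Rational(1, 2))), 28) = Add(Mul(-1, Pow(Add(-23, Mul(2, 4, 6)), Rational(1, 2))), 28) = Add(Mul(-1, Pow(Add(-23, 48), Rational(1, 2))), 28) = Add(Mul(-1, Pow(25, Rational(1, 2))), 28) = Add(Mul(-1, 5), 28) = Add(-5, 28) = 23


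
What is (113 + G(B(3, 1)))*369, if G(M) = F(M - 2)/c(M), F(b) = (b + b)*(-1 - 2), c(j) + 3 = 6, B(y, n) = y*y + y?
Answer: 34317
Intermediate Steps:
B(y, n) = y + y**2 (B(y, n) = y**2 + y = y + y**2)
c(j) = 3 (c(j) = -3 + 6 = 3)
F(b) = -6*b (F(b) = (2*b)*(-3) = -6*b)
G(M) = 4 - 2*M (G(M) = -6*(M - 2)/3 = -6*(-2 + M)*(1/3) = (12 - 6*M)*(1/3) = 4 - 2*M)
(113 + G(B(3, 1)))*369 = (113 + (4 - 6*(1 + 3)))*369 = (113 + (4 - 6*4))*369 = (113 + (4 - 2*12))*369 = (113 + (4 - 24))*369 = (113 - 20)*369 = 93*369 = 34317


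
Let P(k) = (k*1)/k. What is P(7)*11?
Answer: 11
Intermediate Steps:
P(k) = 1 (P(k) = k/k = 1)
P(7)*11 = 1*11 = 11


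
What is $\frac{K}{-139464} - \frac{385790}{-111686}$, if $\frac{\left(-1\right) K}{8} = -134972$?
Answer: $- \frac{4174502861}{973511019} \approx -4.2881$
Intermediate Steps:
$K = 1079776$ ($K = \left(-8\right) \left(-134972\right) = 1079776$)
$\frac{K}{-139464} - \frac{385790}{-111686} = \frac{1079776}{-139464} - \frac{385790}{-111686} = 1079776 \left(- \frac{1}{139464}\right) - - \frac{192895}{55843} = - \frac{134972}{17433} + \frac{192895}{55843} = - \frac{4174502861}{973511019}$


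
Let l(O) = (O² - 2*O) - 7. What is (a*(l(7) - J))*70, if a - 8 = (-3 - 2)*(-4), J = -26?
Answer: 105840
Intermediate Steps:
a = 28 (a = 8 + (-3 - 2)*(-4) = 8 - 5*(-4) = 8 + 20 = 28)
l(O) = -7 + O² - 2*O
(a*(l(7) - J))*70 = (28*((-7 + 7² - 2*7) - 1*(-26)))*70 = (28*((-7 + 49 - 14) + 26))*70 = (28*(28 + 26))*70 = (28*54)*70 = 1512*70 = 105840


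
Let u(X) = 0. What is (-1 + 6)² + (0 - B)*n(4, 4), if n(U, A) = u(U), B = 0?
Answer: 25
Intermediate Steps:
n(U, A) = 0
(-1 + 6)² + (0 - B)*n(4, 4) = (-1 + 6)² + (0 - 1*0)*0 = 5² + (0 + 0)*0 = 25 + 0*0 = 25 + 0 = 25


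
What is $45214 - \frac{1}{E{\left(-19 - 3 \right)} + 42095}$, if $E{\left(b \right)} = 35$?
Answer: $\frac{1904865819}{42130} \approx 45214.0$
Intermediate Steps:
$45214 - \frac{1}{E{\left(-19 - 3 \right)} + 42095} = 45214 - \frac{1}{35 + 42095} = 45214 - \frac{1}{42130} = \frac{1904865819}{42130}$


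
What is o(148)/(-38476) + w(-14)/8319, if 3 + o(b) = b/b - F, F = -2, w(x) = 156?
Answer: 52/2773 ≈ 0.018752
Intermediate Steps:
o(b) = 0 (o(b) = -3 + (b/b - 1*(-2)) = -3 + (1 + 2) = -3 + 3 = 0)
o(148)/(-38476) + w(-14)/8319 = 0/(-38476) + 156/8319 = 0*(-1/38476) + 156*(1/8319) = 0 + 52/2773 = 52/2773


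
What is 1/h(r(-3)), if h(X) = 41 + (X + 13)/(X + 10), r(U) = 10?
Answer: 20/843 ≈ 0.023725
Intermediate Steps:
h(X) = 41 + (13 + X)/(10 + X)
1/h(r(-3)) = 1/(3*(141 + 14*10)/(10 + 10)) = 1/(3*(141 + 140)/20) = 1/(3*(1/20)*281) = 1/(843/20) = 20/843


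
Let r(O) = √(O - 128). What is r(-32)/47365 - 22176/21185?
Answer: -22176/21185 + 4*I*√10/47365 ≈ -1.0468 + 0.00026706*I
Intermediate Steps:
r(O) = √(-128 + O)
r(-32)/47365 - 22176/21185 = √(-128 - 32)/47365 - 22176/21185 = √(-160)*(1/47365) - 22176*1/21185 = (4*I*√10)*(1/47365) - 22176/21185 = 4*I*√10/47365 - 22176/21185 = -22176/21185 + 4*I*√10/47365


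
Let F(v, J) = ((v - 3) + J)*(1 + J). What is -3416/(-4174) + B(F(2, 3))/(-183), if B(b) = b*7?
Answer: 195692/381921 ≈ 0.51239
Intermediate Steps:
F(v, J) = (1 + J)*(-3 + J + v) (F(v, J) = ((-3 + v) + J)*(1 + J) = (-3 + J + v)*(1 + J) = (1 + J)*(-3 + J + v))
B(b) = 7*b
-3416/(-4174) + B(F(2, 3))/(-183) = -3416/(-4174) + (7*(-3 + 2 + 3² - 2*3 + 3*2))/(-183) = -3416*(-1/4174) + (7*(-3 + 2 + 9 - 6 + 6))*(-1/183) = 1708/2087 + (7*8)*(-1/183) = 1708/2087 + 56*(-1/183) = 1708/2087 - 56/183 = 195692/381921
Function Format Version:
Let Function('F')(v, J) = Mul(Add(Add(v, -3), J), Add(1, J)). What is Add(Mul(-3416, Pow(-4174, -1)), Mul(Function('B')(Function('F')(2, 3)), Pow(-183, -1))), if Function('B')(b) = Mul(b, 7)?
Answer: Rational(195692, 381921) ≈ 0.51239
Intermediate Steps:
Function('F')(v, J) = Mul(Add(1, J), Add(-3, J, v)) (Function('F')(v, J) = Mul(Add(Add(-3, v), J), Add(1, J)) = Mul(Add(-3, J, v), Add(1, J)) = Mul(Add(1, J), Add(-3, J, v)))
Function('B')(b) = Mul(7, b)
Add(Mul(-3416, Pow(-4174, -1)), Mul(Function('B')(Function('F')(2, 3)), Pow(-183, -1))) = Add(Mul(-3416, Pow(-4174, -1)), Mul(Mul(7, Add(-3, 2, Pow(3, 2), Mul(-2, 3), Mul(3, 2))), Pow(-183, -1))) = Add(Mul(-3416, Rational(-1, 4174)), Mul(Mul(7, Add(-3, 2, 9, -6, 6)), Rational(-1, 183))) = Add(Rational(1708, 2087), Mul(Mul(7, 8), Rational(-1, 183))) = Add(Rational(1708, 2087), Mul(56, Rational(-1, 183))) = Add(Rational(1708, 2087), Rational(-56, 183)) = Rational(195692, 381921)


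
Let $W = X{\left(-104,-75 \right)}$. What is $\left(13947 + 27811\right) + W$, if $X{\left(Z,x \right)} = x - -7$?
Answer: $41690$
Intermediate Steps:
$X{\left(Z,x \right)} = 7 + x$ ($X{\left(Z,x \right)} = x + 7 = 7 + x$)
$W = -68$ ($W = 7 - 75 = -68$)
$\left(13947 + 27811\right) + W = \left(13947 + 27811\right) - 68 = 41758 - 68 = 41690$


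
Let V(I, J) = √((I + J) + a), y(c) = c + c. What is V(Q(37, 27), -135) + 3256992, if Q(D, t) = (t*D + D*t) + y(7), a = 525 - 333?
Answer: 3256992 + √2069 ≈ 3.2570e+6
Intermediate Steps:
y(c) = 2*c
a = 192
Q(D, t) = 14 + 2*D*t (Q(D, t) = (t*D + D*t) + 2*7 = (D*t + D*t) + 14 = 2*D*t + 14 = 14 + 2*D*t)
V(I, J) = √(192 + I + J) (V(I, J) = √((I + J) + 192) = √(192 + I + J))
V(Q(37, 27), -135) + 3256992 = √(192 + (14 + 2*37*27) - 135) + 3256992 = √(192 + (14 + 1998) - 135) + 3256992 = √(192 + 2012 - 135) + 3256992 = √2069 + 3256992 = 3256992 + √2069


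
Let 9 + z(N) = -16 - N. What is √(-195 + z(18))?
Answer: I*√238 ≈ 15.427*I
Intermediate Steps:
z(N) = -25 - N (z(N) = -9 + (-16 - N) = -25 - N)
√(-195 + z(18)) = √(-195 + (-25 - 1*18)) = √(-195 + (-25 - 18)) = √(-195 - 43) = √(-238) = I*√238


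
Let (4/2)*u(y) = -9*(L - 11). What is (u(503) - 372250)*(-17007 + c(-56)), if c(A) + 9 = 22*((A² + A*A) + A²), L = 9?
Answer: -70710900360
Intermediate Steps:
c(A) = -9 + 66*A² (c(A) = -9 + 22*((A² + A*A) + A²) = -9 + 22*((A² + A²) + A²) = -9 + 22*(2*A² + A²) = -9 + 22*(3*A²) = -9 + 66*A²)
u(y) = 9 (u(y) = (-9*(9 - 11))/2 = (-9*(-2))/2 = (½)*18 = 9)
(u(503) - 372250)*(-17007 + c(-56)) = (9 - 372250)*(-17007 + (-9 + 66*(-56)²)) = -372241*(-17007 + (-9 + 66*3136)) = -372241*(-17007 + (-9 + 206976)) = -372241*(-17007 + 206967) = -372241*189960 = -70710900360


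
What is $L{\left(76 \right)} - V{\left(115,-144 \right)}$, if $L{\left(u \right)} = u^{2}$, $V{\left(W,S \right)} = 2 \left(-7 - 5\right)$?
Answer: $5800$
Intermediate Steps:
$V{\left(W,S \right)} = -24$ ($V{\left(W,S \right)} = 2 \left(-12\right) = -24$)
$L{\left(76 \right)} - V{\left(115,-144 \right)} = 76^{2} - -24 = 5776 + 24 = 5800$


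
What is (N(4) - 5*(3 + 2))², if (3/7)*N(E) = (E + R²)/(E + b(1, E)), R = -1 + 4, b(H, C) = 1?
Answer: 80656/225 ≈ 358.47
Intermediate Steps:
R = 3
N(E) = 7*(9 + E)/(3*(1 + E)) (N(E) = 7*((E + 3²)/(E + 1))/3 = 7*((E + 9)/(1 + E))/3 = 7*((9 + E)/(1 + E))/3 = 7*(9 + E)/(3*(1 + E)))
(N(4) - 5*(3 + 2))² = (7*(9 + 4)/(3*(1 + 4)) - 5*(3 + 2))² = ((7/3)*13/5 - 5*5)² = ((7/3)*(⅕)*13 - 25)² = (91/15 - 25)² = (-284/15)² = 80656/225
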